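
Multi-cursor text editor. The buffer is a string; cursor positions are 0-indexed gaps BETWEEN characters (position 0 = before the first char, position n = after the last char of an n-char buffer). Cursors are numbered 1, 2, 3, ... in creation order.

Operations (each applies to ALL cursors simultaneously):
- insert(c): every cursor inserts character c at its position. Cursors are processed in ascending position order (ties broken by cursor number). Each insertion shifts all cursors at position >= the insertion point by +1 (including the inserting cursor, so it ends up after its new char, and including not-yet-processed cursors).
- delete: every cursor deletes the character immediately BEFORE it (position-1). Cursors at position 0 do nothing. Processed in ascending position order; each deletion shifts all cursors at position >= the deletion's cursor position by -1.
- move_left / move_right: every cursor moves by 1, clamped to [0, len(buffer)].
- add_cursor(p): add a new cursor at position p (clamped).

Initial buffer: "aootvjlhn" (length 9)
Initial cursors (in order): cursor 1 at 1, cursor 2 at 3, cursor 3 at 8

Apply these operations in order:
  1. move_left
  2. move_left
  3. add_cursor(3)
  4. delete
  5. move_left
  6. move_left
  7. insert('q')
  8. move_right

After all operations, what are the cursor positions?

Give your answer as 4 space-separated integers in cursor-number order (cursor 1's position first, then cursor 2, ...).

Answer: 4 4 6 4

Derivation:
After op 1 (move_left): buffer="aootvjlhn" (len 9), cursors c1@0 c2@2 c3@7, authorship .........
After op 2 (move_left): buffer="aootvjlhn" (len 9), cursors c1@0 c2@1 c3@6, authorship .........
After op 3 (add_cursor(3)): buffer="aootvjlhn" (len 9), cursors c1@0 c2@1 c4@3 c3@6, authorship .........
After op 4 (delete): buffer="otvlhn" (len 6), cursors c1@0 c2@0 c4@1 c3@3, authorship ......
After op 5 (move_left): buffer="otvlhn" (len 6), cursors c1@0 c2@0 c4@0 c3@2, authorship ......
After op 6 (move_left): buffer="otvlhn" (len 6), cursors c1@0 c2@0 c4@0 c3@1, authorship ......
After op 7 (insert('q')): buffer="qqqoqtvlhn" (len 10), cursors c1@3 c2@3 c4@3 c3@5, authorship 124.3.....
After op 8 (move_right): buffer="qqqoqtvlhn" (len 10), cursors c1@4 c2@4 c4@4 c3@6, authorship 124.3.....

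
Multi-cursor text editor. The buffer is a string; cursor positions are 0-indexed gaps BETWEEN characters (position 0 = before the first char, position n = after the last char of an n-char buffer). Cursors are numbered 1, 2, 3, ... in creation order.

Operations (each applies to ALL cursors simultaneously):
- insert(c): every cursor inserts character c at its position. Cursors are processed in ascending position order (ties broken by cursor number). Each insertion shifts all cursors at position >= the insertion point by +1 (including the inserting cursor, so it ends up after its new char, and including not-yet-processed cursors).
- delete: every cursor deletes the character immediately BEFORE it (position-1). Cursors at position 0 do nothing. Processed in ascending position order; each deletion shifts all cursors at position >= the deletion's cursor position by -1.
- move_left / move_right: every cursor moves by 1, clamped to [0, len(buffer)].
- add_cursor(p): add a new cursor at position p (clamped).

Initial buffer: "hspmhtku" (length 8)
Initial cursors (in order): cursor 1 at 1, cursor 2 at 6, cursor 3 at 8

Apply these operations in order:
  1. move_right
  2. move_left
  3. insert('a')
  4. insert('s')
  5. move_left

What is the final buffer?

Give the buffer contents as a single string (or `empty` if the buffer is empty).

After op 1 (move_right): buffer="hspmhtku" (len 8), cursors c1@2 c2@7 c3@8, authorship ........
After op 2 (move_left): buffer="hspmhtku" (len 8), cursors c1@1 c2@6 c3@7, authorship ........
After op 3 (insert('a')): buffer="haspmhtakau" (len 11), cursors c1@2 c2@8 c3@10, authorship .1.....2.3.
After op 4 (insert('s')): buffer="hasspmhtaskasu" (len 14), cursors c1@3 c2@10 c3@13, authorship .11.....22.33.
After op 5 (move_left): buffer="hasspmhtaskasu" (len 14), cursors c1@2 c2@9 c3@12, authorship .11.....22.33.

Answer: hasspmhtaskasu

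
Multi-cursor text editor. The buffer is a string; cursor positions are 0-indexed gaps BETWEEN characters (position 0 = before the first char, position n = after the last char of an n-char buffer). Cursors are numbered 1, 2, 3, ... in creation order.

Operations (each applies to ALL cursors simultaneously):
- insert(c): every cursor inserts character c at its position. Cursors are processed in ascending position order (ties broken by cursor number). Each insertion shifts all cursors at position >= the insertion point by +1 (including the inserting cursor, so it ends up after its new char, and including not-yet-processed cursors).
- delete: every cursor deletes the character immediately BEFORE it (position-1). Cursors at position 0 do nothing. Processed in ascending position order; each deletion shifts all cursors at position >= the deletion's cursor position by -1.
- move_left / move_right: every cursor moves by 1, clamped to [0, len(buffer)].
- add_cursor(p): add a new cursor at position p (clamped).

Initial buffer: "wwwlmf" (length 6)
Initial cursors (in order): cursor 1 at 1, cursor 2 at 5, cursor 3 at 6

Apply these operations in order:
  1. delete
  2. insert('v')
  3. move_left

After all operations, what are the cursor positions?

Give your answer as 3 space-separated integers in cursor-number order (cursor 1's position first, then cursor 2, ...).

Answer: 0 5 5

Derivation:
After op 1 (delete): buffer="wwl" (len 3), cursors c1@0 c2@3 c3@3, authorship ...
After op 2 (insert('v')): buffer="vwwlvv" (len 6), cursors c1@1 c2@6 c3@6, authorship 1...23
After op 3 (move_left): buffer="vwwlvv" (len 6), cursors c1@0 c2@5 c3@5, authorship 1...23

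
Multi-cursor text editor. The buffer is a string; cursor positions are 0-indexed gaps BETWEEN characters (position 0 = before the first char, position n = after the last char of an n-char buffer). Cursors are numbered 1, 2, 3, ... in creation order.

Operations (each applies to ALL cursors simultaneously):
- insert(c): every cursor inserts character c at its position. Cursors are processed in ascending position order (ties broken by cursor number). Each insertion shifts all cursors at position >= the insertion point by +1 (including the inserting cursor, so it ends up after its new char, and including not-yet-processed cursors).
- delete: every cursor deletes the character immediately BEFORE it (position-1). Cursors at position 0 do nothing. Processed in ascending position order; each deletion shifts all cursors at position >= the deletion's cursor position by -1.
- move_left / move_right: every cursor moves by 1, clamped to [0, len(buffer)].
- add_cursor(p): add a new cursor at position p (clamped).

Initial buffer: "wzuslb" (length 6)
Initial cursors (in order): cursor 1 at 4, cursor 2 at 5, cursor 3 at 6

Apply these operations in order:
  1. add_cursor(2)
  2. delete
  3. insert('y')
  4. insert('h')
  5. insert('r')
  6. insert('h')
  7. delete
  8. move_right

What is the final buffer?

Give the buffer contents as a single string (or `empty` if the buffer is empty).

Answer: wyhruyyyhhhrrr

Derivation:
After op 1 (add_cursor(2)): buffer="wzuslb" (len 6), cursors c4@2 c1@4 c2@5 c3@6, authorship ......
After op 2 (delete): buffer="wu" (len 2), cursors c4@1 c1@2 c2@2 c3@2, authorship ..
After op 3 (insert('y')): buffer="wyuyyy" (len 6), cursors c4@2 c1@6 c2@6 c3@6, authorship .4.123
After op 4 (insert('h')): buffer="wyhuyyyhhh" (len 10), cursors c4@3 c1@10 c2@10 c3@10, authorship .44.123123
After op 5 (insert('r')): buffer="wyhruyyyhhhrrr" (len 14), cursors c4@4 c1@14 c2@14 c3@14, authorship .444.123123123
After op 6 (insert('h')): buffer="wyhrhuyyyhhhrrrhhh" (len 18), cursors c4@5 c1@18 c2@18 c3@18, authorship .4444.123123123123
After op 7 (delete): buffer="wyhruyyyhhhrrr" (len 14), cursors c4@4 c1@14 c2@14 c3@14, authorship .444.123123123
After op 8 (move_right): buffer="wyhruyyyhhhrrr" (len 14), cursors c4@5 c1@14 c2@14 c3@14, authorship .444.123123123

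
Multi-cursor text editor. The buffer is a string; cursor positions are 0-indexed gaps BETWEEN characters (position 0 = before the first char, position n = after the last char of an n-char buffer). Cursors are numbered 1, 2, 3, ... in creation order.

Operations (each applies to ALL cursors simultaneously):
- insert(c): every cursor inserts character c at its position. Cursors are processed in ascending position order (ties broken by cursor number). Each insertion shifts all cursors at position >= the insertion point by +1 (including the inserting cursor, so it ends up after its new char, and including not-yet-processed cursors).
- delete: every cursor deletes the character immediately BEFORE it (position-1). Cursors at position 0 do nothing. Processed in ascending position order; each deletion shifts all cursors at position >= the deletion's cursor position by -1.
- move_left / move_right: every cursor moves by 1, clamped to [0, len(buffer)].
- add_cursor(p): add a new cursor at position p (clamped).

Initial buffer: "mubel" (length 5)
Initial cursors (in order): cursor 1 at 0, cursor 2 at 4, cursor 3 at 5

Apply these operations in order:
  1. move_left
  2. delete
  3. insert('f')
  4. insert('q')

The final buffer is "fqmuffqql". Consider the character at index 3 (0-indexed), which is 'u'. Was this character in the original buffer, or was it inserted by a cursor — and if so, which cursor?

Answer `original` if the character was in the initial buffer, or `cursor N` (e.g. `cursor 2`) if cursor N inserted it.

Answer: original

Derivation:
After op 1 (move_left): buffer="mubel" (len 5), cursors c1@0 c2@3 c3@4, authorship .....
After op 2 (delete): buffer="mul" (len 3), cursors c1@0 c2@2 c3@2, authorship ...
After op 3 (insert('f')): buffer="fmuffl" (len 6), cursors c1@1 c2@5 c3@5, authorship 1..23.
After op 4 (insert('q')): buffer="fqmuffqql" (len 9), cursors c1@2 c2@8 c3@8, authorship 11..2323.
Authorship (.=original, N=cursor N): 1 1 . . 2 3 2 3 .
Index 3: author = original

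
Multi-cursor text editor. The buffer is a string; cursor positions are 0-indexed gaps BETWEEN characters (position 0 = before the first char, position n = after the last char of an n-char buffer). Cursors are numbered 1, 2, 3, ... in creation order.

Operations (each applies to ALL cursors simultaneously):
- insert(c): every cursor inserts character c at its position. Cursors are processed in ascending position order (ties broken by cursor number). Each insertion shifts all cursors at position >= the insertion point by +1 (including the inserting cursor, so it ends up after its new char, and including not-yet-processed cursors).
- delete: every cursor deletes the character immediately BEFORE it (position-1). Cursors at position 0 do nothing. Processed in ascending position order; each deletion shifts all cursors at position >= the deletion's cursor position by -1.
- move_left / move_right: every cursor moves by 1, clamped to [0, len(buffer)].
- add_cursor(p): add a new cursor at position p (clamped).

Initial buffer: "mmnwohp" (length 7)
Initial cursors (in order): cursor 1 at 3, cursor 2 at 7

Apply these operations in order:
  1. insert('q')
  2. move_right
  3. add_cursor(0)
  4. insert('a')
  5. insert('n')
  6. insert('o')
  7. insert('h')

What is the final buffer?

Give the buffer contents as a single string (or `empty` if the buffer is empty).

Answer: anohmmnqwanohohpqanoh

Derivation:
After op 1 (insert('q')): buffer="mmnqwohpq" (len 9), cursors c1@4 c2@9, authorship ...1....2
After op 2 (move_right): buffer="mmnqwohpq" (len 9), cursors c1@5 c2@9, authorship ...1....2
After op 3 (add_cursor(0)): buffer="mmnqwohpq" (len 9), cursors c3@0 c1@5 c2@9, authorship ...1....2
After op 4 (insert('a')): buffer="ammnqwaohpqa" (len 12), cursors c3@1 c1@7 c2@12, authorship 3...1.1...22
After op 5 (insert('n')): buffer="anmmnqwanohpqan" (len 15), cursors c3@2 c1@9 c2@15, authorship 33...1.11...222
After op 6 (insert('o')): buffer="anommnqwanoohpqano" (len 18), cursors c3@3 c1@11 c2@18, authorship 333...1.111...2222
After op 7 (insert('h')): buffer="anohmmnqwanohohpqanoh" (len 21), cursors c3@4 c1@13 c2@21, authorship 3333...1.1111...22222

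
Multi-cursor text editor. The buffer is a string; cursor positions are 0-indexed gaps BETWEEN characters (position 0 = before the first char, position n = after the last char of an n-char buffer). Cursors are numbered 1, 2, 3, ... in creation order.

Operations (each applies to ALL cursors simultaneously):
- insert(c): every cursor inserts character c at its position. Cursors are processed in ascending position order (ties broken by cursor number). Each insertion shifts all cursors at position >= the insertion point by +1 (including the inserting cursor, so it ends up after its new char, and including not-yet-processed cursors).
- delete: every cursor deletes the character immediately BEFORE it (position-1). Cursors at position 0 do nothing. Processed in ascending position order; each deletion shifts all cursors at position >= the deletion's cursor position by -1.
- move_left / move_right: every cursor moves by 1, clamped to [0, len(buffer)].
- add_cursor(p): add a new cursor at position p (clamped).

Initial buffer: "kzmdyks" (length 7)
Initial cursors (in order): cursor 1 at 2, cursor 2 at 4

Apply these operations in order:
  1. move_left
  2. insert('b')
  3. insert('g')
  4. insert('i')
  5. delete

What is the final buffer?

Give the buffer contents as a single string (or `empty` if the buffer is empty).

After op 1 (move_left): buffer="kzmdyks" (len 7), cursors c1@1 c2@3, authorship .......
After op 2 (insert('b')): buffer="kbzmbdyks" (len 9), cursors c1@2 c2@5, authorship .1..2....
After op 3 (insert('g')): buffer="kbgzmbgdyks" (len 11), cursors c1@3 c2@7, authorship .11..22....
After op 4 (insert('i')): buffer="kbgizmbgidyks" (len 13), cursors c1@4 c2@9, authorship .111..222....
After op 5 (delete): buffer="kbgzmbgdyks" (len 11), cursors c1@3 c2@7, authorship .11..22....

Answer: kbgzmbgdyks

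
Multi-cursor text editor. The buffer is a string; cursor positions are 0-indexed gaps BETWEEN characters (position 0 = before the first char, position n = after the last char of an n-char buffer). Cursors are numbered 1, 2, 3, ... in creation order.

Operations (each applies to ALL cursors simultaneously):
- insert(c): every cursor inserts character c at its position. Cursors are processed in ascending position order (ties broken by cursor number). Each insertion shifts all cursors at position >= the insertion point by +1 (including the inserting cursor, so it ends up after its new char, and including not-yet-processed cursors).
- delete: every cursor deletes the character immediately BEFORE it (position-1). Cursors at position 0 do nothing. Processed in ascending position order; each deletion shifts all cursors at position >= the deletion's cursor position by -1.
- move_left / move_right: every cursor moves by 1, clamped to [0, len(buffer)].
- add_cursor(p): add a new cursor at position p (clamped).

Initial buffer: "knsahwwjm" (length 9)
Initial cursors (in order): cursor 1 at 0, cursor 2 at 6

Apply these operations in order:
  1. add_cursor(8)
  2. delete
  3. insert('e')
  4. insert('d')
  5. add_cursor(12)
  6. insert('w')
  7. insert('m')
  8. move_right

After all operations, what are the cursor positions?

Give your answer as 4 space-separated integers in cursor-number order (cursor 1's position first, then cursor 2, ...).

Answer: 5 14 21 21

Derivation:
After op 1 (add_cursor(8)): buffer="knsahwwjm" (len 9), cursors c1@0 c2@6 c3@8, authorship .........
After op 2 (delete): buffer="knsahwm" (len 7), cursors c1@0 c2@5 c3@6, authorship .......
After op 3 (insert('e')): buffer="eknsahewem" (len 10), cursors c1@1 c2@7 c3@9, authorship 1.....2.3.
After op 4 (insert('d')): buffer="edknsahedwedm" (len 13), cursors c1@2 c2@9 c3@12, authorship 11.....22.33.
After op 5 (add_cursor(12)): buffer="edknsahedwedm" (len 13), cursors c1@2 c2@9 c3@12 c4@12, authorship 11.....22.33.
After op 6 (insert('w')): buffer="edwknsahedwwedwwm" (len 17), cursors c1@3 c2@11 c3@16 c4@16, authorship 111.....222.3334.
After op 7 (insert('m')): buffer="edwmknsahedwmwedwwmmm" (len 21), cursors c1@4 c2@13 c3@20 c4@20, authorship 1111.....2222.333434.
After op 8 (move_right): buffer="edwmknsahedwmwedwwmmm" (len 21), cursors c1@5 c2@14 c3@21 c4@21, authorship 1111.....2222.333434.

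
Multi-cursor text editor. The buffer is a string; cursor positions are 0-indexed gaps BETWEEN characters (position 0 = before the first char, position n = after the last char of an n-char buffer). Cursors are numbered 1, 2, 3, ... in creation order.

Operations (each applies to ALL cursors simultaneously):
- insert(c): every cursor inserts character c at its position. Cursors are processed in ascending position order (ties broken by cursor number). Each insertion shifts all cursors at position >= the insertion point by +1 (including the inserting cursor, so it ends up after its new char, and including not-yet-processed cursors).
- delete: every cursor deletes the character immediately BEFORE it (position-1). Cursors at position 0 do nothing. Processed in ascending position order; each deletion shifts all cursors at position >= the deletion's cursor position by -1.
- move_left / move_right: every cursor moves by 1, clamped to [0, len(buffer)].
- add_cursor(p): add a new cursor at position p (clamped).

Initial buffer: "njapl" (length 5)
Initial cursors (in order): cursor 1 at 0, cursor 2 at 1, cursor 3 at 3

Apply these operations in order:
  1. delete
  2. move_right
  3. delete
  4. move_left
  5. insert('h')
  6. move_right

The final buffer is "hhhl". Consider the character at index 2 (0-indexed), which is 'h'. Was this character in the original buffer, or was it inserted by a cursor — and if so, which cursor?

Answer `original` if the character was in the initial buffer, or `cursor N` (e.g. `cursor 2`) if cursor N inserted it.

After op 1 (delete): buffer="jpl" (len 3), cursors c1@0 c2@0 c3@1, authorship ...
After op 2 (move_right): buffer="jpl" (len 3), cursors c1@1 c2@1 c3@2, authorship ...
After op 3 (delete): buffer="l" (len 1), cursors c1@0 c2@0 c3@0, authorship .
After op 4 (move_left): buffer="l" (len 1), cursors c1@0 c2@0 c3@0, authorship .
After op 5 (insert('h')): buffer="hhhl" (len 4), cursors c1@3 c2@3 c3@3, authorship 123.
After op 6 (move_right): buffer="hhhl" (len 4), cursors c1@4 c2@4 c3@4, authorship 123.
Authorship (.=original, N=cursor N): 1 2 3 .
Index 2: author = 3

Answer: cursor 3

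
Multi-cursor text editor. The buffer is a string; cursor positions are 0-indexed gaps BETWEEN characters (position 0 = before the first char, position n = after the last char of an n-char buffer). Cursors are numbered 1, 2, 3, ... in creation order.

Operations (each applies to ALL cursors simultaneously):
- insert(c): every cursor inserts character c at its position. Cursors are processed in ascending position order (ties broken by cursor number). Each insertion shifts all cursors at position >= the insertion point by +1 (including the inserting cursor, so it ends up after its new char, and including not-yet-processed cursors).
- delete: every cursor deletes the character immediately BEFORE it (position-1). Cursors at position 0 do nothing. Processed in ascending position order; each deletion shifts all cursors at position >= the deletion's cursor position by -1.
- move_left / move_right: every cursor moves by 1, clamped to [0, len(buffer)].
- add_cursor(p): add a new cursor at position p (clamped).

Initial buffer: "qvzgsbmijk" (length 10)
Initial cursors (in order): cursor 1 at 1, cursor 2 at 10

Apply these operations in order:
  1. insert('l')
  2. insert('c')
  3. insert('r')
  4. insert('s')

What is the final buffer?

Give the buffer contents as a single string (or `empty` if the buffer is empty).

Answer: qlcrsvzgsbmijklcrs

Derivation:
After op 1 (insert('l')): buffer="qlvzgsbmijkl" (len 12), cursors c1@2 c2@12, authorship .1.........2
After op 2 (insert('c')): buffer="qlcvzgsbmijklc" (len 14), cursors c1@3 c2@14, authorship .11.........22
After op 3 (insert('r')): buffer="qlcrvzgsbmijklcr" (len 16), cursors c1@4 c2@16, authorship .111.........222
After op 4 (insert('s')): buffer="qlcrsvzgsbmijklcrs" (len 18), cursors c1@5 c2@18, authorship .1111.........2222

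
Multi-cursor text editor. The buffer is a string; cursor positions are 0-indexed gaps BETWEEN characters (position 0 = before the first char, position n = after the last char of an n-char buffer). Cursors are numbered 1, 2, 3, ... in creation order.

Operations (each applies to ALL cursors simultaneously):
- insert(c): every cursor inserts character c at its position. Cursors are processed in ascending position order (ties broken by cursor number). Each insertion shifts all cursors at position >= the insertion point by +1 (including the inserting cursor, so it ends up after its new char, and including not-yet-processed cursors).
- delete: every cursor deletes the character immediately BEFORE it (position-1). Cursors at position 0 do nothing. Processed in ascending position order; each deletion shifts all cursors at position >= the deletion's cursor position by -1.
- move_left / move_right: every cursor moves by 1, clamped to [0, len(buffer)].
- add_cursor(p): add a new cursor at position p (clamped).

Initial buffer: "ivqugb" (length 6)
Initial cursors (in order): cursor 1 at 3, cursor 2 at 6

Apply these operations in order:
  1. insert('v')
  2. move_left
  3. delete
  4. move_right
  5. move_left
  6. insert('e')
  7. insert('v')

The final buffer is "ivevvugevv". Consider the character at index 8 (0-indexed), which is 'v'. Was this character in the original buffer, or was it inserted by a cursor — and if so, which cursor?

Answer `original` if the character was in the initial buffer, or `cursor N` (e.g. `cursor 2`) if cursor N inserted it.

After op 1 (insert('v')): buffer="ivqvugbv" (len 8), cursors c1@4 c2@8, authorship ...1...2
After op 2 (move_left): buffer="ivqvugbv" (len 8), cursors c1@3 c2@7, authorship ...1...2
After op 3 (delete): buffer="ivvugv" (len 6), cursors c1@2 c2@5, authorship ..1..2
After op 4 (move_right): buffer="ivvugv" (len 6), cursors c1@3 c2@6, authorship ..1..2
After op 5 (move_left): buffer="ivvugv" (len 6), cursors c1@2 c2@5, authorship ..1..2
After op 6 (insert('e')): buffer="ivevugev" (len 8), cursors c1@3 c2@7, authorship ..11..22
After op 7 (insert('v')): buffer="ivevvugevv" (len 10), cursors c1@4 c2@9, authorship ..111..222
Authorship (.=original, N=cursor N): . . 1 1 1 . . 2 2 2
Index 8: author = 2

Answer: cursor 2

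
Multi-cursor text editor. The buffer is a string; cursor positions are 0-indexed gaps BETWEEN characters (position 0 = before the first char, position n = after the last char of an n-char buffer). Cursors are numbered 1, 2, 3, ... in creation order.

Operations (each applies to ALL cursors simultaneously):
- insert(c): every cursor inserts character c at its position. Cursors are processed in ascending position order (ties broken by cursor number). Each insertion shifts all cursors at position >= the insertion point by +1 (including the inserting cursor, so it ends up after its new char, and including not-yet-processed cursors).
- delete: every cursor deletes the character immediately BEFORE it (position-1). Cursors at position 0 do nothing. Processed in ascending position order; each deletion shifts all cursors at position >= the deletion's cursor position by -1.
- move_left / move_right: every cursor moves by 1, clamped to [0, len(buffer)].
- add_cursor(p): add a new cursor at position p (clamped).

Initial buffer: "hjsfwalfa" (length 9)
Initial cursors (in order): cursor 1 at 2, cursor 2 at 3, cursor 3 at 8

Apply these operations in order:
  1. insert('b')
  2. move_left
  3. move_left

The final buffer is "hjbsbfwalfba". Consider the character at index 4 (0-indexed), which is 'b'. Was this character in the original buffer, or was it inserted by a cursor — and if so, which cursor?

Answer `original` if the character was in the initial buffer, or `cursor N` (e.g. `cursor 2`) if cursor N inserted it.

Answer: cursor 2

Derivation:
After op 1 (insert('b')): buffer="hjbsbfwalfba" (len 12), cursors c1@3 c2@5 c3@11, authorship ..1.2.....3.
After op 2 (move_left): buffer="hjbsbfwalfba" (len 12), cursors c1@2 c2@4 c3@10, authorship ..1.2.....3.
After op 3 (move_left): buffer="hjbsbfwalfba" (len 12), cursors c1@1 c2@3 c3@9, authorship ..1.2.....3.
Authorship (.=original, N=cursor N): . . 1 . 2 . . . . . 3 .
Index 4: author = 2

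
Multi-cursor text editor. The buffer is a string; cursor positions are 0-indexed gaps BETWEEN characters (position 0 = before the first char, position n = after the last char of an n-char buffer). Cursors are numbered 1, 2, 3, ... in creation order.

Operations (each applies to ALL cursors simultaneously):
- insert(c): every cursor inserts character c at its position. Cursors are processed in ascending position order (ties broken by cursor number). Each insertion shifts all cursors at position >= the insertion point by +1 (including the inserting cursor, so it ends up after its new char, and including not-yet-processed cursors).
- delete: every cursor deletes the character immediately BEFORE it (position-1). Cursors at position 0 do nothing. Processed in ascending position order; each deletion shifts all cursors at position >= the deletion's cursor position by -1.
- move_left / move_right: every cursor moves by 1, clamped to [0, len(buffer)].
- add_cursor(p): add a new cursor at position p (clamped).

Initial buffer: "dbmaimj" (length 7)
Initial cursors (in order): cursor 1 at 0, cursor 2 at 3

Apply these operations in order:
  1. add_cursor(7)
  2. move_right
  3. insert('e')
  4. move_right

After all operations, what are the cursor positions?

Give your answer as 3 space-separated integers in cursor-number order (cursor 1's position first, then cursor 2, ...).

Answer: 3 7 10

Derivation:
After op 1 (add_cursor(7)): buffer="dbmaimj" (len 7), cursors c1@0 c2@3 c3@7, authorship .......
After op 2 (move_right): buffer="dbmaimj" (len 7), cursors c1@1 c2@4 c3@7, authorship .......
After op 3 (insert('e')): buffer="debmaeimje" (len 10), cursors c1@2 c2@6 c3@10, authorship .1...2...3
After op 4 (move_right): buffer="debmaeimje" (len 10), cursors c1@3 c2@7 c3@10, authorship .1...2...3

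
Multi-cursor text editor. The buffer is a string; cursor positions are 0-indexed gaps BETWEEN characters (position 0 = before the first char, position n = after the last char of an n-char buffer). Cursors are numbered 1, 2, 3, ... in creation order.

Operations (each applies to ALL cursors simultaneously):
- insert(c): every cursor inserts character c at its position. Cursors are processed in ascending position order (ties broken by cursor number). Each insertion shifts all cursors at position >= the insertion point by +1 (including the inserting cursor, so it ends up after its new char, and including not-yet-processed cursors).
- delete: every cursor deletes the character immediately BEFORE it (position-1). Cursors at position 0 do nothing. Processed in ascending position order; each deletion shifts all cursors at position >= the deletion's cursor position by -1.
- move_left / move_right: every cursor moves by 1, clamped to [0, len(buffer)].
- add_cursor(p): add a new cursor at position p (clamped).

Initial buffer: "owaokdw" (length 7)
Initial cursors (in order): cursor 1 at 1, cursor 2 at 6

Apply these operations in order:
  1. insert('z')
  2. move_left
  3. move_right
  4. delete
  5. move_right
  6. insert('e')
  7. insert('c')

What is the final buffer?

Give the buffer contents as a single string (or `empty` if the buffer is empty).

After op 1 (insert('z')): buffer="ozwaokdzw" (len 9), cursors c1@2 c2@8, authorship .1.....2.
After op 2 (move_left): buffer="ozwaokdzw" (len 9), cursors c1@1 c2@7, authorship .1.....2.
After op 3 (move_right): buffer="ozwaokdzw" (len 9), cursors c1@2 c2@8, authorship .1.....2.
After op 4 (delete): buffer="owaokdw" (len 7), cursors c1@1 c2@6, authorship .......
After op 5 (move_right): buffer="owaokdw" (len 7), cursors c1@2 c2@7, authorship .......
After op 6 (insert('e')): buffer="oweaokdwe" (len 9), cursors c1@3 c2@9, authorship ..1.....2
After op 7 (insert('c')): buffer="owecaokdwec" (len 11), cursors c1@4 c2@11, authorship ..11.....22

Answer: owecaokdwec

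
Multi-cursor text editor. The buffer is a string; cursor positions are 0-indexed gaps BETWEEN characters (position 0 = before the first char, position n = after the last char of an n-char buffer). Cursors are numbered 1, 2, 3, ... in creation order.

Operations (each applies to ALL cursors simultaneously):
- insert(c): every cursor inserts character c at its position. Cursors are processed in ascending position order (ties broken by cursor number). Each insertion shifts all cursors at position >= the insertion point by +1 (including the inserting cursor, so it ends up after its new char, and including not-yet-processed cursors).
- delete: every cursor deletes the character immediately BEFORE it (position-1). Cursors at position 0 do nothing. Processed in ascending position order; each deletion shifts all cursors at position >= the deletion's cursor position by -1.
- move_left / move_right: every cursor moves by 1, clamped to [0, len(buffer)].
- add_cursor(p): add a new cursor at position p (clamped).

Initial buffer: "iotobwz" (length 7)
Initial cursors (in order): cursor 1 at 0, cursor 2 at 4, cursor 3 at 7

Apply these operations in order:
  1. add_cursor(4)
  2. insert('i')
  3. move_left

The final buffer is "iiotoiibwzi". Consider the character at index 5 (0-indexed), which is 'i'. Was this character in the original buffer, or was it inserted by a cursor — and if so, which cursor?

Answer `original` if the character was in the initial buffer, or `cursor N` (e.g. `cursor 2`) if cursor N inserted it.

After op 1 (add_cursor(4)): buffer="iotobwz" (len 7), cursors c1@0 c2@4 c4@4 c3@7, authorship .......
After op 2 (insert('i')): buffer="iiotoiibwzi" (len 11), cursors c1@1 c2@7 c4@7 c3@11, authorship 1....24...3
After op 3 (move_left): buffer="iiotoiibwzi" (len 11), cursors c1@0 c2@6 c4@6 c3@10, authorship 1....24...3
Authorship (.=original, N=cursor N): 1 . . . . 2 4 . . . 3
Index 5: author = 2

Answer: cursor 2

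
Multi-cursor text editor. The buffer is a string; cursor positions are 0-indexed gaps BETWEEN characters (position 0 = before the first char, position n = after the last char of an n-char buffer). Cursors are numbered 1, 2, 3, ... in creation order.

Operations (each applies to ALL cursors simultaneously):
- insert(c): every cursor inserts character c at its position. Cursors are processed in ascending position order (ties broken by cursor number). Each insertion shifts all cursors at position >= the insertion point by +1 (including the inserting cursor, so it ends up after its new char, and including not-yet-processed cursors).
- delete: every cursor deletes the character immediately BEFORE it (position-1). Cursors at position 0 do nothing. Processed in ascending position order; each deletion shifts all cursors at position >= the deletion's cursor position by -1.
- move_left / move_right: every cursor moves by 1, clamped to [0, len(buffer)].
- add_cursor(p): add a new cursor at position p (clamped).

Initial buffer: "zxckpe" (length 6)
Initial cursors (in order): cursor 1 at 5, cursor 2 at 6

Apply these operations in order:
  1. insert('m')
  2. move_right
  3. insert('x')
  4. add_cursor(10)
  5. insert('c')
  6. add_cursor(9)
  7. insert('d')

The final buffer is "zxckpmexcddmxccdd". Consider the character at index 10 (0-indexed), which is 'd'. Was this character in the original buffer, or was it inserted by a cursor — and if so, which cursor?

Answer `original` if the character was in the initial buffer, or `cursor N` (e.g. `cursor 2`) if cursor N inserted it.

After op 1 (insert('m')): buffer="zxckpmem" (len 8), cursors c1@6 c2@8, authorship .....1.2
After op 2 (move_right): buffer="zxckpmem" (len 8), cursors c1@7 c2@8, authorship .....1.2
After op 3 (insert('x')): buffer="zxckpmexmx" (len 10), cursors c1@8 c2@10, authorship .....1.122
After op 4 (add_cursor(10)): buffer="zxckpmexmx" (len 10), cursors c1@8 c2@10 c3@10, authorship .....1.122
After op 5 (insert('c')): buffer="zxckpmexcmxcc" (len 13), cursors c1@9 c2@13 c3@13, authorship .....1.112223
After op 6 (add_cursor(9)): buffer="zxckpmexcmxcc" (len 13), cursors c1@9 c4@9 c2@13 c3@13, authorship .....1.112223
After op 7 (insert('d')): buffer="zxckpmexcddmxccdd" (len 17), cursors c1@11 c4@11 c2@17 c3@17, authorship .....1.1114222323
Authorship (.=original, N=cursor N): . . . . . 1 . 1 1 1 4 2 2 2 3 2 3
Index 10: author = 4

Answer: cursor 4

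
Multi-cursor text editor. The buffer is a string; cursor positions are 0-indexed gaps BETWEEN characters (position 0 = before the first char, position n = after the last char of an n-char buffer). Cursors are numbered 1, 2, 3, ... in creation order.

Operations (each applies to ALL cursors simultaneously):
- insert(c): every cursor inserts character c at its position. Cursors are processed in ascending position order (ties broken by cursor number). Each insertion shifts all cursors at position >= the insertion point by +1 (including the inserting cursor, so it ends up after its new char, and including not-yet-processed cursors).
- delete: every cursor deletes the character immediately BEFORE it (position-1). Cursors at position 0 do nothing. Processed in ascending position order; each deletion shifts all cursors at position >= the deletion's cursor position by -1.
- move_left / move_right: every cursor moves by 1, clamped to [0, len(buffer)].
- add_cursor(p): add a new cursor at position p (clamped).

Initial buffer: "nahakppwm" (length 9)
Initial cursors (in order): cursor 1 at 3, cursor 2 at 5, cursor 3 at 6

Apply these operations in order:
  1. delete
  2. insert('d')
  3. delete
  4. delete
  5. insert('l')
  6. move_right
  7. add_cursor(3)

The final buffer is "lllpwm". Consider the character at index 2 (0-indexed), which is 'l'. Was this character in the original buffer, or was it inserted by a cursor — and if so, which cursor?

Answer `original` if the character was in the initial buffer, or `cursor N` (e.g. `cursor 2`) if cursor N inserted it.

After op 1 (delete): buffer="naapwm" (len 6), cursors c1@2 c2@3 c3@3, authorship ......
After op 2 (insert('d')): buffer="nadaddpwm" (len 9), cursors c1@3 c2@6 c3@6, authorship ..1.23...
After op 3 (delete): buffer="naapwm" (len 6), cursors c1@2 c2@3 c3@3, authorship ......
After op 4 (delete): buffer="pwm" (len 3), cursors c1@0 c2@0 c3@0, authorship ...
After op 5 (insert('l')): buffer="lllpwm" (len 6), cursors c1@3 c2@3 c3@3, authorship 123...
After op 6 (move_right): buffer="lllpwm" (len 6), cursors c1@4 c2@4 c3@4, authorship 123...
After op 7 (add_cursor(3)): buffer="lllpwm" (len 6), cursors c4@3 c1@4 c2@4 c3@4, authorship 123...
Authorship (.=original, N=cursor N): 1 2 3 . . .
Index 2: author = 3

Answer: cursor 3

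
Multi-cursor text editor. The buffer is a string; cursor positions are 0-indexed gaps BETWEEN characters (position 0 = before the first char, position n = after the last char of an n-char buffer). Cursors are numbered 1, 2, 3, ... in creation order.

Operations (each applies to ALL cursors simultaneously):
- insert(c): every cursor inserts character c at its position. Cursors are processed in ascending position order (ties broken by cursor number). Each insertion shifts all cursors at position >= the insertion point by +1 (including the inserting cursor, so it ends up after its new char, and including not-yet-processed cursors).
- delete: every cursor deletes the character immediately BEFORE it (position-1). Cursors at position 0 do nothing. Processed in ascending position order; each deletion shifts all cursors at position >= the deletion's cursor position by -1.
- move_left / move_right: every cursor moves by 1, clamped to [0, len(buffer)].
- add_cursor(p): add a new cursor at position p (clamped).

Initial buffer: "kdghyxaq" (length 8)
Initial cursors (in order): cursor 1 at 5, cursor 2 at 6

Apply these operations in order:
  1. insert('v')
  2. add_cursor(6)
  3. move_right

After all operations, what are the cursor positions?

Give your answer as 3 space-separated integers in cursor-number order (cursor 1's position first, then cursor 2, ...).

Answer: 7 9 7

Derivation:
After op 1 (insert('v')): buffer="kdghyvxvaq" (len 10), cursors c1@6 c2@8, authorship .....1.2..
After op 2 (add_cursor(6)): buffer="kdghyvxvaq" (len 10), cursors c1@6 c3@6 c2@8, authorship .....1.2..
After op 3 (move_right): buffer="kdghyvxvaq" (len 10), cursors c1@7 c3@7 c2@9, authorship .....1.2..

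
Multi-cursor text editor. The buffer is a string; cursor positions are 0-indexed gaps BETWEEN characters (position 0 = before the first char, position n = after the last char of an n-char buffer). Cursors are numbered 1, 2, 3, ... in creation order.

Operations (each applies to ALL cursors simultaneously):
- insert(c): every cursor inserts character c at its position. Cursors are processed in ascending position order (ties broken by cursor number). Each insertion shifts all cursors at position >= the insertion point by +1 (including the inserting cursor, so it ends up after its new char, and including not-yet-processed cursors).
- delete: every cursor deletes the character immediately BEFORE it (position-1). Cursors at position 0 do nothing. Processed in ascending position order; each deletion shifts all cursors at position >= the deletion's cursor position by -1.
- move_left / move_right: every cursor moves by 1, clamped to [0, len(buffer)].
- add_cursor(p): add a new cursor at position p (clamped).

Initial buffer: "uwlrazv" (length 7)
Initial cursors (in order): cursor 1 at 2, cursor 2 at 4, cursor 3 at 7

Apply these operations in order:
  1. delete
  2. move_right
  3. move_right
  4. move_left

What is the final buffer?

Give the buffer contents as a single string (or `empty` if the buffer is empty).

After op 1 (delete): buffer="ulaz" (len 4), cursors c1@1 c2@2 c3@4, authorship ....
After op 2 (move_right): buffer="ulaz" (len 4), cursors c1@2 c2@3 c3@4, authorship ....
After op 3 (move_right): buffer="ulaz" (len 4), cursors c1@3 c2@4 c3@4, authorship ....
After op 4 (move_left): buffer="ulaz" (len 4), cursors c1@2 c2@3 c3@3, authorship ....

Answer: ulaz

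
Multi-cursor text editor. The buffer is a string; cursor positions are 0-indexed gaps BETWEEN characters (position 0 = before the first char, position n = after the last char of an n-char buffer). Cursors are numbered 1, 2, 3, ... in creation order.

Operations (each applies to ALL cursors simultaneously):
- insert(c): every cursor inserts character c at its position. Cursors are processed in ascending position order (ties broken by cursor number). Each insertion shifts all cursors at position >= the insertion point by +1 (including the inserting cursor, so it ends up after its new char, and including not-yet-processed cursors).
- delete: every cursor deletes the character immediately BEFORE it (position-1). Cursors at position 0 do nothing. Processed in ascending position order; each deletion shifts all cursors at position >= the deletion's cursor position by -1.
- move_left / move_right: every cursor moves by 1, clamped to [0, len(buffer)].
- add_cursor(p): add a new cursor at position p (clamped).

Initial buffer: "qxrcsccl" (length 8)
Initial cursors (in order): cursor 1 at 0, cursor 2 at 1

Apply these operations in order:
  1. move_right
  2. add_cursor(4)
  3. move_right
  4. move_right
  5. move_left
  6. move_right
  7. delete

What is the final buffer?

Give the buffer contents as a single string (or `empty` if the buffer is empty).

After op 1 (move_right): buffer="qxrcsccl" (len 8), cursors c1@1 c2@2, authorship ........
After op 2 (add_cursor(4)): buffer="qxrcsccl" (len 8), cursors c1@1 c2@2 c3@4, authorship ........
After op 3 (move_right): buffer="qxrcsccl" (len 8), cursors c1@2 c2@3 c3@5, authorship ........
After op 4 (move_right): buffer="qxrcsccl" (len 8), cursors c1@3 c2@4 c3@6, authorship ........
After op 5 (move_left): buffer="qxrcsccl" (len 8), cursors c1@2 c2@3 c3@5, authorship ........
After op 6 (move_right): buffer="qxrcsccl" (len 8), cursors c1@3 c2@4 c3@6, authorship ........
After op 7 (delete): buffer="qxscl" (len 5), cursors c1@2 c2@2 c3@3, authorship .....

Answer: qxscl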